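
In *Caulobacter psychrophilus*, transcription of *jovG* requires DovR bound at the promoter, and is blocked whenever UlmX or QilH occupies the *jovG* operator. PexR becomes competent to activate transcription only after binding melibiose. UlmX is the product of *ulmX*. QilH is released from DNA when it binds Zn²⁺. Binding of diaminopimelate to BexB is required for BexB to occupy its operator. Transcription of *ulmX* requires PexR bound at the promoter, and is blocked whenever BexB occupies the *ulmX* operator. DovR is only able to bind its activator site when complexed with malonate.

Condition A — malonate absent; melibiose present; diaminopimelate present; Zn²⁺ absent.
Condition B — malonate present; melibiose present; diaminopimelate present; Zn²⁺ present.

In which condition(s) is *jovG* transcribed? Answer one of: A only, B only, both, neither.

Condition A:
Malonate is absent, so DovR is inactive.
Melibiose is present, so PexR is active.
Diaminopimelate is present, so BexB is active.
With repressor BexB bound, *ulmX* is not transcribed.
So UlmX is not produced.
Zn²⁺ is absent, so QilH is active.
With repressor QilH bound, *jovG* is not transcribed.
→ *jovG* is OFF in A.
Condition B:
Malonate is present, so DovR is active.
Melibiose is present, so PexR is active.
Diaminopimelate is present, so BexB is active.
With repressor BexB bound, *ulmX* is not transcribed.
So UlmX is not produced.
Zn²⁺ is present, so QilH is inactive.
No repressor is bound and DovR is active, so *jovG* is transcribed.
→ *jovG* is ON in B.

B only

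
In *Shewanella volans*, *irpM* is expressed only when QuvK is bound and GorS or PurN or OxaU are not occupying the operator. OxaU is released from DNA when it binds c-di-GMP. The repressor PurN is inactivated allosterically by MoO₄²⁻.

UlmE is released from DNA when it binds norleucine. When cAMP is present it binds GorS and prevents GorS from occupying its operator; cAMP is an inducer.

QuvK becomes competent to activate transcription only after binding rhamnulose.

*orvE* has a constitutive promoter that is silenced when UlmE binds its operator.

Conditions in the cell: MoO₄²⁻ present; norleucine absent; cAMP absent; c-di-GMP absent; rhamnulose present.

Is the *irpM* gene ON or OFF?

Rhamnulose is present, so QuvK is active.
cAMP is absent, so GorS is active.
MoO₄²⁻ is present, so PurN is inactive.
c-di-GMP is absent, so OxaU is active.
With repressor GorS bound, *irpM* is not transcribed.

OFF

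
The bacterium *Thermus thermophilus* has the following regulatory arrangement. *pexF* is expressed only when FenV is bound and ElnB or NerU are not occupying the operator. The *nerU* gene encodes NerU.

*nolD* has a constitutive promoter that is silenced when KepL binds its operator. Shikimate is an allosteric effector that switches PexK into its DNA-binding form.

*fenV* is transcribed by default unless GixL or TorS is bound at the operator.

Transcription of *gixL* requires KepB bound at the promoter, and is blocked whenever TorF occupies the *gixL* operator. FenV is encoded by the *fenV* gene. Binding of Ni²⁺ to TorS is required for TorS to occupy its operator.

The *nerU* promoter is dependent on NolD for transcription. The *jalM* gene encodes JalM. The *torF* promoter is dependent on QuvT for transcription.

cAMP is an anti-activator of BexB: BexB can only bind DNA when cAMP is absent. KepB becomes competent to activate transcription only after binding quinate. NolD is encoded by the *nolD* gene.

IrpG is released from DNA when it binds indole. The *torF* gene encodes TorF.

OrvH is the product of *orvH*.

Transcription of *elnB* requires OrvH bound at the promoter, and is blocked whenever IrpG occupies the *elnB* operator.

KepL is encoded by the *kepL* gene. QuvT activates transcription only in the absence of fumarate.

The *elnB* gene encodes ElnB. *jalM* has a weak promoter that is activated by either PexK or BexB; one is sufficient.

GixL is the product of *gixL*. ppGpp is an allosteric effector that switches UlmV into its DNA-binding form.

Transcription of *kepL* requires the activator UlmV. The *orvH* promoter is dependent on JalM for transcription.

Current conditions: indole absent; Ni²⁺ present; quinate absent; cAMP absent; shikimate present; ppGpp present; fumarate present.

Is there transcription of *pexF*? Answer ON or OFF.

OFF

Indole is absent, so IrpG is active.
Shikimate is present, so PexK is active.
cAMP is absent, so BexB is active.
Activator PexK is present, so *jalM* is transcribed.
So JalM is produced and active.
No repressor is bound and JalM is active, so *orvH* is transcribed.
So OrvH is produced and active.
With repressor IrpG bound, *elnB* is not transcribed.
So ElnB is not produced.
Quinate is absent, so KepB is inactive.
Fumarate is present, so QuvT is inactive.
Required activator QuvT is absent, so *torF* is not transcribed.
So TorF is not produced.
Required activator KepB is absent, so *gixL* is not transcribed.
So GixL is not produced.
Ni²⁺ is present, so TorS is active.
With repressor TorS bound, *fenV* is not transcribed.
So FenV is not produced.
ppGpp is present, so UlmV is active.
No repressor is bound and UlmV is active, so *kepL* is transcribed.
So KepL is produced and active.
With repressor KepL bound, *nolD* is not transcribed.
So NolD is not produced.
Required activator NolD is absent, so *nerU* is not transcribed.
So NerU is not produced.
Required activator FenV is absent, so *pexF* is not transcribed.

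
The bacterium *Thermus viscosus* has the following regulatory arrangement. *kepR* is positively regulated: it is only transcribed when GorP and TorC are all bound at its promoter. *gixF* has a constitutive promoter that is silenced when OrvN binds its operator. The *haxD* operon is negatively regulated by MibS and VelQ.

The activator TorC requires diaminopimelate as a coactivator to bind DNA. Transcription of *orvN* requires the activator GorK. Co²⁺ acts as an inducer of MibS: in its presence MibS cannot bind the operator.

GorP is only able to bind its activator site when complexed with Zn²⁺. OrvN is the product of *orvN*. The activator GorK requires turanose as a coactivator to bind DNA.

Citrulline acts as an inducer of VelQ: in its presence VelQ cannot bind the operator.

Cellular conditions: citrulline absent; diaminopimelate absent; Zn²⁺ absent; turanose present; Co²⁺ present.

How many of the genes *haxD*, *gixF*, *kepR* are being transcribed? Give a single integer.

0

Co²⁺ is present, so MibS is inactive.
Citrulline is absent, so VelQ is active.
With repressor VelQ bound, *haxD* is not transcribed.
→ *haxD* is OFF.
Turanose is present, so GorK is active.
No repressor is bound and GorK is active, so *orvN* is transcribed.
So OrvN is produced and active.
With repressor OrvN bound, *gixF* is not transcribed.
→ *gixF* is OFF.
Zn²⁺ is absent, so GorP is inactive.
Diaminopimelate is absent, so TorC is inactive.
Required activator GorP is absent, so *kepR* is not transcribed.
→ *kepR* is OFF.
0 of the 3 genes are transcribed.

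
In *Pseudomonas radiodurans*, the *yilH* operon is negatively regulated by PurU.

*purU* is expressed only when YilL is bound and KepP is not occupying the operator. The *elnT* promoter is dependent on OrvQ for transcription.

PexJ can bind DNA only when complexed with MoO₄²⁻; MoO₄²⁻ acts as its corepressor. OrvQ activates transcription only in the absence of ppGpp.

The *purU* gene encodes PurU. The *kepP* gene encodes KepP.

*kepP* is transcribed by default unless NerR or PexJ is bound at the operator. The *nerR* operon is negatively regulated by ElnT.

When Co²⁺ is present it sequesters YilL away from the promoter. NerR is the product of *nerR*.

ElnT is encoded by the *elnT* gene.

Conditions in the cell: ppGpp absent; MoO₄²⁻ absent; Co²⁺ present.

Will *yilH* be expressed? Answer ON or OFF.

ON

ppGpp is absent, so OrvQ is active.
No repressor is bound and OrvQ is active, so *elnT* is transcribed.
So ElnT is produced and active.
With repressor ElnT bound, *nerR* is not transcribed.
So NerR is not produced.
MoO₄²⁻ is absent, so PexJ is inactive.
With no repressor bound, *kepP* is transcribed.
So KepP is produced and active.
Co²⁺ is present, so YilL is inactive.
With repressor KepP bound, *purU* is not transcribed.
So PurU is not produced.
With no repressor bound, *yilH* is transcribed.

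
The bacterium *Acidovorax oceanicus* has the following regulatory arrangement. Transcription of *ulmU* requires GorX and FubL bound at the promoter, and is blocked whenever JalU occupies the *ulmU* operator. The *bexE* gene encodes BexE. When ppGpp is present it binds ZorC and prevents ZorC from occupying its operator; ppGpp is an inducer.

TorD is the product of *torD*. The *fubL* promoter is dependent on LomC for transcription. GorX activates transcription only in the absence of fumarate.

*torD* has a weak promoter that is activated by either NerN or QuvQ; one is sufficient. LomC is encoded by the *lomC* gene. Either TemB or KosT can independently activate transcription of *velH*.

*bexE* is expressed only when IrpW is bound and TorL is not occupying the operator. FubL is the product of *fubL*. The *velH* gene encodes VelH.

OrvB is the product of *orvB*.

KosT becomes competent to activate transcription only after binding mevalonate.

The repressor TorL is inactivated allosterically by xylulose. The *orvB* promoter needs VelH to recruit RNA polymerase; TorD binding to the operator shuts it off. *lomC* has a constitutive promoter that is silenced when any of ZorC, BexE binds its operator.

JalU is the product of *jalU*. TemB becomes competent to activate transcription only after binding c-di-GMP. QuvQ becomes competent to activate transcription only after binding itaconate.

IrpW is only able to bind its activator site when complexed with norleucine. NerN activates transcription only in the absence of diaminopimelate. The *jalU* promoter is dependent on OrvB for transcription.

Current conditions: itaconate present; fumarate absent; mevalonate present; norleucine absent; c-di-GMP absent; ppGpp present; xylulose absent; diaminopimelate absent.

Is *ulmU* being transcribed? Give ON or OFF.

Diaminopimelate is absent, so NerN is active.
Itaconate is present, so QuvQ is active.
Activator NerN is present, so *torD* is transcribed.
So TorD is produced and active.
c-di-GMP is absent, so TemB is inactive.
Mevalonate is present, so KosT is active.
Activator KosT is present, so *velH* is transcribed.
So VelH is produced and active.
With repressor TorD bound, *orvB* is not transcribed.
So OrvB is not produced.
Required activator OrvB is absent, so *jalU* is not transcribed.
So JalU is not produced.
Fumarate is absent, so GorX is active.
ppGpp is present, so ZorC is inactive.
Xylulose is absent, so TorL is active.
Norleucine is absent, so IrpW is inactive.
With repressor TorL bound, *bexE* is not transcribed.
So BexE is not produced.
With no repressor bound, *lomC* is transcribed.
So LomC is produced and active.
No repressor is bound and LomC is active, so *fubL* is transcribed.
So FubL is produced and active.
No repressor is bound and GorX and FubL are active, so *ulmU* is transcribed.

ON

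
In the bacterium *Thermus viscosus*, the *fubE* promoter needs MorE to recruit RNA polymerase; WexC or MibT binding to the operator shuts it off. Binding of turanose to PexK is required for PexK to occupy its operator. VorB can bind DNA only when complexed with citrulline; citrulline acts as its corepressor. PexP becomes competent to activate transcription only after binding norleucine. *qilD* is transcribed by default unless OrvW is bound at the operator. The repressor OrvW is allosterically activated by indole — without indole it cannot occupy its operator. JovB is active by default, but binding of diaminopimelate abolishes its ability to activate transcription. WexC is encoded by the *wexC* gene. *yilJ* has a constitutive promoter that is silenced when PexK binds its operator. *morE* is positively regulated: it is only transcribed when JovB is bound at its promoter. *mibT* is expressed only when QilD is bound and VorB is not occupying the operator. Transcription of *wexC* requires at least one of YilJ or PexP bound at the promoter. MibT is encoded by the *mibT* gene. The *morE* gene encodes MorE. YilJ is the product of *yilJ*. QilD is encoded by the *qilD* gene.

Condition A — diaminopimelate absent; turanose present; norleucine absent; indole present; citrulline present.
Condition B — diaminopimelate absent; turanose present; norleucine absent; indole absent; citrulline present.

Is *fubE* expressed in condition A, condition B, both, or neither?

both

Condition A:
Diaminopimelate is absent, so JovB is active.
No repressor is bound and JovB is active, so *morE* is transcribed.
So MorE is produced and active.
Turanose is present, so PexK is active.
With repressor PexK bound, *yilJ* is not transcribed.
So YilJ is not produced.
Norleucine is absent, so PexP is inactive.
No activator is available at the *wexC* promoter, so *wexC* is not transcribed.
So WexC is not produced.
Indole is present, so OrvW is active.
With repressor OrvW bound, *qilD* is not transcribed.
So QilD is not produced.
Citrulline is present, so VorB is active.
With repressor VorB bound, *mibT* is not transcribed.
So MibT is not produced.
No repressor is bound and MorE is active, so *fubE* is transcribed.
→ *fubE* is ON in A.
Condition B:
Diaminopimelate is absent, so JovB is active.
No repressor is bound and JovB is active, so *morE* is transcribed.
So MorE is produced and active.
Turanose is present, so PexK is active.
With repressor PexK bound, *yilJ* is not transcribed.
So YilJ is not produced.
Norleucine is absent, so PexP is inactive.
No activator is available at the *wexC* promoter, so *wexC* is not transcribed.
So WexC is not produced.
Indole is absent, so OrvW is inactive.
With no repressor bound, *qilD* is transcribed.
So QilD is produced and active.
Citrulline is present, so VorB is active.
With repressor VorB bound, *mibT* is not transcribed.
So MibT is not produced.
No repressor is bound and MorE is active, so *fubE* is transcribed.
→ *fubE* is ON in B.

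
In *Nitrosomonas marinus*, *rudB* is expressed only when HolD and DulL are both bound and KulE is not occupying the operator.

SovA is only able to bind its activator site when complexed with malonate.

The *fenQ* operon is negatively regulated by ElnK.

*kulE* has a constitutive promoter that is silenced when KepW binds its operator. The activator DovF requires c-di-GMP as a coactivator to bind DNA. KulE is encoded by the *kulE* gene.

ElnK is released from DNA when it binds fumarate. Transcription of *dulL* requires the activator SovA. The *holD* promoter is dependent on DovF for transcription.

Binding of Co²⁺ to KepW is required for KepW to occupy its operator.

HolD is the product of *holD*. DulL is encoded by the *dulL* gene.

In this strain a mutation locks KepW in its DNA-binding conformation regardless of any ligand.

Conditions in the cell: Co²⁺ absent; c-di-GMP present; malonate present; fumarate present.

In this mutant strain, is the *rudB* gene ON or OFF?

c-di-GMP is present, so DovF is active.
No repressor is bound and DovF is active, so *holD* is transcribed.
So HolD is produced and active.
Malonate is present, so SovA is active.
No repressor is bound and SovA is active, so *dulL* is transcribed.
So DulL is produced and active.
KepW is constitutively active in this strain.
With repressor KepW bound, *kulE* is not transcribed.
So KulE is not produced.
No repressor is bound and HolD and DulL are active, so *rudB* is transcribed.

ON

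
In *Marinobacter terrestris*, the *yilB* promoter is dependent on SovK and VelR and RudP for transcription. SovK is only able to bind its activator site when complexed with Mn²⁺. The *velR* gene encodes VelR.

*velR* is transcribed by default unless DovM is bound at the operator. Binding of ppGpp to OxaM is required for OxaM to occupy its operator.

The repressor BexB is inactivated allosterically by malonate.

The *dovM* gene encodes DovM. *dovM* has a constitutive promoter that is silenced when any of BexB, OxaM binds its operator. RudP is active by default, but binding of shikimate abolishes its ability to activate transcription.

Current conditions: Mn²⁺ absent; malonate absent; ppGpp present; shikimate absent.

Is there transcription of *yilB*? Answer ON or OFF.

Mn²⁺ is absent, so SovK is inactive.
Malonate is absent, so BexB is active.
ppGpp is present, so OxaM is active.
With repressor BexB bound, *dovM* is not transcribed.
So DovM is not produced.
With no repressor bound, *velR* is transcribed.
So VelR is produced and active.
Shikimate is absent, so RudP is active.
Required activator SovK is absent, so *yilB* is not transcribed.

OFF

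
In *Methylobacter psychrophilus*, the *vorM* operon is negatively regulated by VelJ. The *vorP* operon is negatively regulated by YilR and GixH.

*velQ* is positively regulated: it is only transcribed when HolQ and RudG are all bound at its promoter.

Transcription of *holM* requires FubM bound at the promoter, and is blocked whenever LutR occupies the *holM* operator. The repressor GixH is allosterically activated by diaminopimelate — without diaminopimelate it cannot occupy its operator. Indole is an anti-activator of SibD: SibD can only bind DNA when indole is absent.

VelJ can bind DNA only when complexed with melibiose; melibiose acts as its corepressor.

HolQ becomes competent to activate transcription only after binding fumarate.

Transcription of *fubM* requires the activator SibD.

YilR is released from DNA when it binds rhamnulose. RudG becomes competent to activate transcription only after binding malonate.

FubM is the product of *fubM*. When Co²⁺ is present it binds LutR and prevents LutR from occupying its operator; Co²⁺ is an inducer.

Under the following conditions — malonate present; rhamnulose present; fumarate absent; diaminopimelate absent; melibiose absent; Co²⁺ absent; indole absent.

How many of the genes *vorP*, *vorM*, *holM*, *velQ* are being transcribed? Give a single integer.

2

Rhamnulose is present, so YilR is inactive.
Diaminopimelate is absent, so GixH is inactive.
With no repressor bound, *vorP* is transcribed.
→ *vorP* is ON.
Melibiose is absent, so VelJ is inactive.
With no repressor bound, *vorM* is transcribed.
→ *vorM* is ON.
Indole is absent, so SibD is active.
No repressor is bound and SibD is active, so *fubM* is transcribed.
So FubM is produced and active.
Co²⁺ is absent, so LutR is active.
With repressor LutR bound, *holM* is not transcribed.
→ *holM* is OFF.
Fumarate is absent, so HolQ is inactive.
Malonate is present, so RudG is active.
Required activator HolQ is absent, so *velQ* is not transcribed.
→ *velQ* is OFF.
2 of the 4 genes are transcribed.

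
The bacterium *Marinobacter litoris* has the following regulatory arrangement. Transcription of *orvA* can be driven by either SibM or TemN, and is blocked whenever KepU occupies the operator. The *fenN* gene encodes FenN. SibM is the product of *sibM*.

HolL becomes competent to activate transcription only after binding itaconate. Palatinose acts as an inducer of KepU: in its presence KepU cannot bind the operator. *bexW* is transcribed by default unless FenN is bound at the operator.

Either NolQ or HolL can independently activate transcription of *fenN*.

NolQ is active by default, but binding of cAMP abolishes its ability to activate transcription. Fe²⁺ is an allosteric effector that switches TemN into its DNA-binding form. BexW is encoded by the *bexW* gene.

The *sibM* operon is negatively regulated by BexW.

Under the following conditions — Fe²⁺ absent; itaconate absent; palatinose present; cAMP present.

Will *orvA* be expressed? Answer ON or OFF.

OFF

cAMP is present, so NolQ is inactive.
Itaconate is absent, so HolL is inactive.
No activator is available at the *fenN* promoter, so *fenN* is not transcribed.
So FenN is not produced.
With no repressor bound, *bexW* is transcribed.
So BexW is produced and active.
With repressor BexW bound, *sibM* is not transcribed.
So SibM is not produced.
Fe²⁺ is absent, so TemN is inactive.
Palatinose is present, so KepU is inactive.
No activator is available at the *orvA* promoter, so *orvA* is not transcribed.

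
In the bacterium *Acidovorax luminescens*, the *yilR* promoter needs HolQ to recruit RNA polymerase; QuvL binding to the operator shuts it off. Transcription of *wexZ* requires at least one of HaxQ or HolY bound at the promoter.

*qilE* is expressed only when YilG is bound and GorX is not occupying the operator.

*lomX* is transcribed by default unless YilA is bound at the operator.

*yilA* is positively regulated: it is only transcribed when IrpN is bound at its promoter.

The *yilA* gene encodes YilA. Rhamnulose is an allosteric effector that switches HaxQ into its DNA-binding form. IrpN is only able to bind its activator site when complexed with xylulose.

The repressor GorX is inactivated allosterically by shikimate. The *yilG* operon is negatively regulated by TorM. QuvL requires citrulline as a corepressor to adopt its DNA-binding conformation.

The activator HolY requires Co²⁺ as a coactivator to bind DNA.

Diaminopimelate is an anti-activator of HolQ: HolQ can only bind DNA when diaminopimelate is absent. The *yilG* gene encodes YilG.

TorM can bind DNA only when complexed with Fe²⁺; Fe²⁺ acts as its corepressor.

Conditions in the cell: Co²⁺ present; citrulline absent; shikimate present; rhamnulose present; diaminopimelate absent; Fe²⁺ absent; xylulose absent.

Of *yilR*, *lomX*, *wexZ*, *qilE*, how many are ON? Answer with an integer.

4

Citrulline is absent, so QuvL is inactive.
Diaminopimelate is absent, so HolQ is active.
No repressor is bound and HolQ is active, so *yilR* is transcribed.
→ *yilR* is ON.
Xylulose is absent, so IrpN is inactive.
Required activator IrpN is absent, so *yilA* is not transcribed.
So YilA is not produced.
With no repressor bound, *lomX* is transcribed.
→ *lomX* is ON.
Rhamnulose is present, so HaxQ is active.
Co²⁺ is present, so HolY is active.
Activator HaxQ is present, so *wexZ* is transcribed.
→ *wexZ* is ON.
Shikimate is present, so GorX is inactive.
Fe²⁺ is absent, so TorM is inactive.
With no repressor bound, *yilG* is transcribed.
So YilG is produced and active.
No repressor is bound and YilG is active, so *qilE* is transcribed.
→ *qilE* is ON.
4 of the 4 genes are transcribed.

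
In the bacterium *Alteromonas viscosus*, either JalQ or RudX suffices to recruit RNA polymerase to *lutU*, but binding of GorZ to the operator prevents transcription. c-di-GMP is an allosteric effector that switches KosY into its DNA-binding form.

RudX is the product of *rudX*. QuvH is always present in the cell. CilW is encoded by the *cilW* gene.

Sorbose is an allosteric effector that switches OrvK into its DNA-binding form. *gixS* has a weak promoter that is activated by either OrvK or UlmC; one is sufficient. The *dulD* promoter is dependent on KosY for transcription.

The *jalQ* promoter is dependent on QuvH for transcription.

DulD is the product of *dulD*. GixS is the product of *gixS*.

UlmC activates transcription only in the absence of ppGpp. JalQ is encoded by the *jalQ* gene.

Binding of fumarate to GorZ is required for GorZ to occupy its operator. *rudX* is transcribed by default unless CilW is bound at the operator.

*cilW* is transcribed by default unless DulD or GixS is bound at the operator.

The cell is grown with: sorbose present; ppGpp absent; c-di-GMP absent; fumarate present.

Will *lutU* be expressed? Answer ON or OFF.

OFF

QuvH is produced constitutively and is active.
No repressor is bound and QuvH is active, so *jalQ* is transcribed.
So JalQ is produced and active.
Fumarate is present, so GorZ is active.
c-di-GMP is absent, so KosY is inactive.
Required activator KosY is absent, so *dulD* is not transcribed.
So DulD is not produced.
Sorbose is present, so OrvK is active.
ppGpp is absent, so UlmC is active.
Activator OrvK is present, so *gixS* is transcribed.
So GixS is produced and active.
With repressor GixS bound, *cilW* is not transcribed.
So CilW is not produced.
With no repressor bound, *rudX* is transcribed.
So RudX is produced and active.
With repressor GorZ bound, *lutU* is not transcribed.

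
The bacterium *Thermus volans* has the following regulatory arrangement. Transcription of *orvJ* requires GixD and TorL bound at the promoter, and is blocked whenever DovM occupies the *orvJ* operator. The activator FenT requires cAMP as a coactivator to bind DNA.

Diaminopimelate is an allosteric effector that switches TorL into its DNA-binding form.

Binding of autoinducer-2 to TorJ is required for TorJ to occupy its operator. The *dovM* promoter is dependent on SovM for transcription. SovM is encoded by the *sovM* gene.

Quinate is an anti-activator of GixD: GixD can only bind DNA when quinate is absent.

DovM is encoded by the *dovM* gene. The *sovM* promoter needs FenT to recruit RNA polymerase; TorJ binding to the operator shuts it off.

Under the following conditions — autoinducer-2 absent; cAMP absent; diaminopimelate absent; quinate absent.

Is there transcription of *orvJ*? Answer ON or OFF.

Autoinducer-2 is absent, so TorJ is inactive.
cAMP is absent, so FenT is inactive.
Required activator FenT is absent, so *sovM* is not transcribed.
So SovM is not produced.
Required activator SovM is absent, so *dovM* is not transcribed.
So DovM is not produced.
Quinate is absent, so GixD is active.
Diaminopimelate is absent, so TorL is inactive.
Required activator TorL is absent, so *orvJ* is not transcribed.

OFF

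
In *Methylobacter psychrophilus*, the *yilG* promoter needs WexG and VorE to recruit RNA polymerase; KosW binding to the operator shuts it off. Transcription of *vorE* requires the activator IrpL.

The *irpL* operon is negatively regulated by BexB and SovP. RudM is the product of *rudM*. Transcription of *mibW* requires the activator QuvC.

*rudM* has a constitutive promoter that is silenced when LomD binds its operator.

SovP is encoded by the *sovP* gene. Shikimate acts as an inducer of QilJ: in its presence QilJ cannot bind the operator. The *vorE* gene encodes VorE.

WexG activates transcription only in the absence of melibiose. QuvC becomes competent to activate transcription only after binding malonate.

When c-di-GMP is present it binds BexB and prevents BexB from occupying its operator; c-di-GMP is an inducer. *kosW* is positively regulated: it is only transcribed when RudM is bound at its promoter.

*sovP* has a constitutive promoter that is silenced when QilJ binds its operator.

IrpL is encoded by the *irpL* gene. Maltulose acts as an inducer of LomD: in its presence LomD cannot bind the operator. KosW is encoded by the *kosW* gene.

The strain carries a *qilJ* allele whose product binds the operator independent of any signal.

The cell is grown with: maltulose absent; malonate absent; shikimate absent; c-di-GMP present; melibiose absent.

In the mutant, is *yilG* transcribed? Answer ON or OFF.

Melibiose is absent, so WexG is active.
c-di-GMP is present, so BexB is inactive.
QilJ is constitutively active in this strain.
With repressor QilJ bound, *sovP* is not transcribed.
So SovP is not produced.
With no repressor bound, *irpL* is transcribed.
So IrpL is produced and active.
No repressor is bound and IrpL is active, so *vorE* is transcribed.
So VorE is produced and active.
Maltulose is absent, so LomD is active.
With repressor LomD bound, *rudM* is not transcribed.
So RudM is not produced.
Required activator RudM is absent, so *kosW* is not transcribed.
So KosW is not produced.
No repressor is bound and WexG and VorE are active, so *yilG* is transcribed.

ON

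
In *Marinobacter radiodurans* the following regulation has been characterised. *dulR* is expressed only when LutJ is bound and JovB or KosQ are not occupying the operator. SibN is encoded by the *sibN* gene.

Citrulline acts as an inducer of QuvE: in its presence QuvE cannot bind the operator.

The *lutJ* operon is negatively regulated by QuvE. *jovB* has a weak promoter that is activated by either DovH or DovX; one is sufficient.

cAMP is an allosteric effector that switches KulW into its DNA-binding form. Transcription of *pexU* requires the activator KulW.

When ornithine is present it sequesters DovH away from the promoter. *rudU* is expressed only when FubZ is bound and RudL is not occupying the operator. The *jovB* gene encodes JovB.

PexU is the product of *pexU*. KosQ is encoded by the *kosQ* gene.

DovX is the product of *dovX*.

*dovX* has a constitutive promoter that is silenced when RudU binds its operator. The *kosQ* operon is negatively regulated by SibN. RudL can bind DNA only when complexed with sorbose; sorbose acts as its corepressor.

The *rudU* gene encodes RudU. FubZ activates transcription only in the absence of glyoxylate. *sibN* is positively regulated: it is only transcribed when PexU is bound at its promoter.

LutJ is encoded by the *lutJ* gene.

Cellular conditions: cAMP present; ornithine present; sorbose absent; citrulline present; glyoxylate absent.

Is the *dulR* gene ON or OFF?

ON

Ornithine is present, so DovH is inactive.
Sorbose is absent, so RudL is inactive.
Glyoxylate is absent, so FubZ is active.
No repressor is bound and FubZ is active, so *rudU* is transcribed.
So RudU is produced and active.
With repressor RudU bound, *dovX* is not transcribed.
So DovX is not produced.
No activator is available at the *jovB* promoter, so *jovB* is not transcribed.
So JovB is not produced.
Citrulline is present, so QuvE is inactive.
With no repressor bound, *lutJ* is transcribed.
So LutJ is produced and active.
cAMP is present, so KulW is active.
No repressor is bound and KulW is active, so *pexU* is transcribed.
So PexU is produced and active.
No repressor is bound and PexU is active, so *sibN* is transcribed.
So SibN is produced and active.
With repressor SibN bound, *kosQ* is not transcribed.
So KosQ is not produced.
No repressor is bound and LutJ is active, so *dulR* is transcribed.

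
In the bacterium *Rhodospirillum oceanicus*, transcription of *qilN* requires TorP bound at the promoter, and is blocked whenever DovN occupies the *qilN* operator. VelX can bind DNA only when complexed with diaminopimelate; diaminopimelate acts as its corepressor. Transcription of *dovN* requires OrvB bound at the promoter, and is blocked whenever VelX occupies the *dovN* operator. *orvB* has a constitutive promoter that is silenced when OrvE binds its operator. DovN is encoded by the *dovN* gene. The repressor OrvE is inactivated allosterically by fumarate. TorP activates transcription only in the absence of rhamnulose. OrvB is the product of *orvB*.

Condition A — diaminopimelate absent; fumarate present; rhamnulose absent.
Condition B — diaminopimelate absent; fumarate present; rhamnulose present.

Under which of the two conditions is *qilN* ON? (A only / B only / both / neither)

neither

Condition A:
Diaminopimelate is absent, so VelX is inactive.
Fumarate is present, so OrvE is inactive.
With no repressor bound, *orvB* is transcribed.
So OrvB is produced and active.
No repressor is bound and OrvB is active, so *dovN* is transcribed.
So DovN is produced and active.
Rhamnulose is absent, so TorP is active.
With repressor DovN bound, *qilN* is not transcribed.
→ *qilN* is OFF in A.
Condition B:
Diaminopimelate is absent, so VelX is inactive.
Fumarate is present, so OrvE is inactive.
With no repressor bound, *orvB* is transcribed.
So OrvB is produced and active.
No repressor is bound and OrvB is active, so *dovN* is transcribed.
So DovN is produced and active.
Rhamnulose is present, so TorP is inactive.
With repressor DovN bound, *qilN* is not transcribed.
→ *qilN* is OFF in B.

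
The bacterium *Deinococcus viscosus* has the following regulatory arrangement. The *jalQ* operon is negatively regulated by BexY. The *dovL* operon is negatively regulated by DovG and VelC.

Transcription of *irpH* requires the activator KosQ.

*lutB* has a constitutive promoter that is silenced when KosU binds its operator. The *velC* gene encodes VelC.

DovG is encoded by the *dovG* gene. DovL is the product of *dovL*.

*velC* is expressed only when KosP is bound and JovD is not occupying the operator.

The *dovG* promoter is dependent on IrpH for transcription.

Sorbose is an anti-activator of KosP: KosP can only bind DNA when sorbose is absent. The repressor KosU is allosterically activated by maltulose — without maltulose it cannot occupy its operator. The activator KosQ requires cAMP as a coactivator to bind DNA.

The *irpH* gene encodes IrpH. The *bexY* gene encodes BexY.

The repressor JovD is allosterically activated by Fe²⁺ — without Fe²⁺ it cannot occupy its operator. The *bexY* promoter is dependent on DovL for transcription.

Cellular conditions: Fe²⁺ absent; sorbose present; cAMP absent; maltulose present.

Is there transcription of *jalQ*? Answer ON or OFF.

cAMP is absent, so KosQ is inactive.
Required activator KosQ is absent, so *irpH* is not transcribed.
So IrpH is not produced.
Required activator IrpH is absent, so *dovG* is not transcribed.
So DovG is not produced.
Fe²⁺ is absent, so JovD is inactive.
Sorbose is present, so KosP is inactive.
Required activator KosP is absent, so *velC* is not transcribed.
So VelC is not produced.
With no repressor bound, *dovL* is transcribed.
So DovL is produced and active.
No repressor is bound and DovL is active, so *bexY* is transcribed.
So BexY is produced and active.
With repressor BexY bound, *jalQ* is not transcribed.

OFF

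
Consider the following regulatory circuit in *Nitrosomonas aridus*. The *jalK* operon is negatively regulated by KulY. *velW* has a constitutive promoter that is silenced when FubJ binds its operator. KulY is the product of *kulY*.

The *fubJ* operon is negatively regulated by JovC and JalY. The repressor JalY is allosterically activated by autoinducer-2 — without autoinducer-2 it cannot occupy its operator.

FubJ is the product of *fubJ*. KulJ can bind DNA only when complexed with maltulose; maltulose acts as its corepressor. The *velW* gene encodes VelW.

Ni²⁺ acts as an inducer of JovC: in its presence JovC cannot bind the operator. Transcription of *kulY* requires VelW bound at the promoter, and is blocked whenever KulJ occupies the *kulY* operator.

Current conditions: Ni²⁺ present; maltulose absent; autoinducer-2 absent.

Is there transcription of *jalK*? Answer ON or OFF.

Ni²⁺ is present, so JovC is inactive.
Autoinducer-2 is absent, so JalY is inactive.
With no repressor bound, *fubJ* is transcribed.
So FubJ is produced and active.
With repressor FubJ bound, *velW* is not transcribed.
So VelW is not produced.
Maltulose is absent, so KulJ is inactive.
Required activator VelW is absent, so *kulY* is not transcribed.
So KulY is not produced.
With no repressor bound, *jalK* is transcribed.

ON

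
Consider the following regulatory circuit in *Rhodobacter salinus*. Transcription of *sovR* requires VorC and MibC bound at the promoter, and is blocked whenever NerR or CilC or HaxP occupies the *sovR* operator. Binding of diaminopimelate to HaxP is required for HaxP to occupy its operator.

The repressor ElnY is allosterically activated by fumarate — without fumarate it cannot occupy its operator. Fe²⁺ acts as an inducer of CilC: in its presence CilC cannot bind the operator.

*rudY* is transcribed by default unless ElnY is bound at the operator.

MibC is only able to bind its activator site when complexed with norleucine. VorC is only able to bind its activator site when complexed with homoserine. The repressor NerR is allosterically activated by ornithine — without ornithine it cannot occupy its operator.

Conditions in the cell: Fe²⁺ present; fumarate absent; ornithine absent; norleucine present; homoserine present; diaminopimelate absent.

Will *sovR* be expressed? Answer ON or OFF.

Homoserine is present, so VorC is active.
Ornithine is absent, so NerR is inactive.
Fe²⁺ is present, so CilC is inactive.
Diaminopimelate is absent, so HaxP is inactive.
Norleucine is present, so MibC is active.
No repressor is bound and VorC and MibC are active, so *sovR* is transcribed.

ON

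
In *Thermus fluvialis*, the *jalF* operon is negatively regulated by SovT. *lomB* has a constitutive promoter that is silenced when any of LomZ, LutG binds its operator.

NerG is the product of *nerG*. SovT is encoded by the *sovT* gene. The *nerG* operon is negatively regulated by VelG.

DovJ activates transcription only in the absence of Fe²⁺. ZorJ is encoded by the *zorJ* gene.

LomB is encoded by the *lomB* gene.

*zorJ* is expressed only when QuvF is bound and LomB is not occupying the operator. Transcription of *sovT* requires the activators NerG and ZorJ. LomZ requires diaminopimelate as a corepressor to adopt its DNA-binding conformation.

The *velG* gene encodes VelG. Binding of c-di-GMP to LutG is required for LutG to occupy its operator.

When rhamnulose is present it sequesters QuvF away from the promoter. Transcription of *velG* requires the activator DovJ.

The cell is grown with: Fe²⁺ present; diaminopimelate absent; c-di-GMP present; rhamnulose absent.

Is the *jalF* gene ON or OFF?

OFF

Fe²⁺ is present, so DovJ is inactive.
Required activator DovJ is absent, so *velG* is not transcribed.
So VelG is not produced.
With no repressor bound, *nerG* is transcribed.
So NerG is produced and active.
Diaminopimelate is absent, so LomZ is inactive.
c-di-GMP is present, so LutG is active.
With repressor LutG bound, *lomB* is not transcribed.
So LomB is not produced.
Rhamnulose is absent, so QuvF is active.
No repressor is bound and QuvF is active, so *zorJ* is transcribed.
So ZorJ is produced and active.
No repressor is bound and NerG and ZorJ are active, so *sovT* is transcribed.
So SovT is produced and active.
With repressor SovT bound, *jalF* is not transcribed.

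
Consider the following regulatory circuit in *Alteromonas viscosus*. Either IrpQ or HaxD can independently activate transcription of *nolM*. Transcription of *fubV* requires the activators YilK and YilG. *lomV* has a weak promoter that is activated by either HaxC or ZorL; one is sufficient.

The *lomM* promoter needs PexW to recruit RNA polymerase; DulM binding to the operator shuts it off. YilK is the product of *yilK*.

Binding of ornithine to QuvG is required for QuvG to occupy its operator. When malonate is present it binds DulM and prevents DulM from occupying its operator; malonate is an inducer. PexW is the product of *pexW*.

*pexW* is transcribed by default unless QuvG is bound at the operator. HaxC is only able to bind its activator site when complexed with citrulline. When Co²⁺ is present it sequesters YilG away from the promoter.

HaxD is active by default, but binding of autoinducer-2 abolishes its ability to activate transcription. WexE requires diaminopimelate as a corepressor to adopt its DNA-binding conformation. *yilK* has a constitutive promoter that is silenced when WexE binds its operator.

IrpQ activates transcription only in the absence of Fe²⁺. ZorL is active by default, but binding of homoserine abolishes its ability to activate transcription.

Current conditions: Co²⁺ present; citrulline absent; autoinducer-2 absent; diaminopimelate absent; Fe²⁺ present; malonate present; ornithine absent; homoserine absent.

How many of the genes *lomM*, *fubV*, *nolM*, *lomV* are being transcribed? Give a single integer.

3

Malonate is present, so DulM is inactive.
Ornithine is absent, so QuvG is inactive.
With no repressor bound, *pexW* is transcribed.
So PexW is produced and active.
No repressor is bound and PexW is active, so *lomM* is transcribed.
→ *lomM* is ON.
Diaminopimelate is absent, so WexE is inactive.
With no repressor bound, *yilK* is transcribed.
So YilK is produced and active.
Co²⁺ is present, so YilG is inactive.
Required activator YilG is absent, so *fubV* is not transcribed.
→ *fubV* is OFF.
Fe²⁺ is present, so IrpQ is inactive.
Autoinducer-2 is absent, so HaxD is active.
Activator HaxD is present, so *nolM* is transcribed.
→ *nolM* is ON.
Citrulline is absent, so HaxC is inactive.
Homoserine is absent, so ZorL is active.
Activator ZorL is present, so *lomV* is transcribed.
→ *lomV* is ON.
3 of the 4 genes are transcribed.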